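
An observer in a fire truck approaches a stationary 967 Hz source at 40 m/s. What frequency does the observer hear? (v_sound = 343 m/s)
f_obs = f·(v + v_o)/v = 1080 Hz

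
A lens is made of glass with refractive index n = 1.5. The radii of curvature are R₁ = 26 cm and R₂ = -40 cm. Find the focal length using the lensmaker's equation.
1/f = (n − 1)(1/R₁ − 1/R₂) → f = 31.52 cm (converging lens)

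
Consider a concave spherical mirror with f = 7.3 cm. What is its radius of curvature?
R = 2|f| = 14.6 cm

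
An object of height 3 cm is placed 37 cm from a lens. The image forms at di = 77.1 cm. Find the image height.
hi = (-di/do) × ho = -6.251 cm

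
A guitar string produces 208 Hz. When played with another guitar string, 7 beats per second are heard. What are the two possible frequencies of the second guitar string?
f₂ = 208 ± 7 Hz → 215 Hz or 201 Hz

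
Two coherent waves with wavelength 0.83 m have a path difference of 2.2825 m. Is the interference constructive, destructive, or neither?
neither (partial) — path difference = 2.75λ, neither a whole number of wavelengths nor an odd multiple of λ/2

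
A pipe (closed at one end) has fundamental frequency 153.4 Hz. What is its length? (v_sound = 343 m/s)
L = v/(4f₁) = 0.559 m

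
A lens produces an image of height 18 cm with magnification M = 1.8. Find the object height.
ho = |hi|/|M| = 10 cm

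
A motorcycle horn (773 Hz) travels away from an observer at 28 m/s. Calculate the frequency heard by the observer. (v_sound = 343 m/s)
f_obs = f·v/(v + v_s) = 714.7 Hz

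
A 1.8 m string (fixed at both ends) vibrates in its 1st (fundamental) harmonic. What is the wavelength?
λₙ = 2L/n = 3.6 m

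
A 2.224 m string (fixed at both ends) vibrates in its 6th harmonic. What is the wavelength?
λₙ = 2L/n = 0.7413 m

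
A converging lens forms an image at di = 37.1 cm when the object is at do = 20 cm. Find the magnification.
M = −di/do = -1.855 (inverted image)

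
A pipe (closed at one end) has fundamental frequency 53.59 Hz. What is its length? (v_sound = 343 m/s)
L = v/(4f₁) = 1.6 m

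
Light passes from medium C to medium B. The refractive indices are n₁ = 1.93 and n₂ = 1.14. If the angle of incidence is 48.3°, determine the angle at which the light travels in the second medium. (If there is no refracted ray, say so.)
sin θ₂ = (n₁/n₂)·sin θ₁ = 1.264 > 1, so there is no refracted ray — the light undergoes total internal reflection.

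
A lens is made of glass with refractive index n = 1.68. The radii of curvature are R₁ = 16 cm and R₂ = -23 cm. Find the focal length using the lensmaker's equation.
1/f = (n − 1)(1/R₁ − 1/R₂) → f = 13.88 cm (converging lens)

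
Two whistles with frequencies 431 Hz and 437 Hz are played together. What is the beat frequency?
6 Hz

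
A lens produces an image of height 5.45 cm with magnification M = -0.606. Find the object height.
ho = |hi|/|M| = 8.993 cm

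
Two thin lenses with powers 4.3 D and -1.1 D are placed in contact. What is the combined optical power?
P_total = P₁ + P₂ = 3.2 D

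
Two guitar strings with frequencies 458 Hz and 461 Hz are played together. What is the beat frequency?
3 Hz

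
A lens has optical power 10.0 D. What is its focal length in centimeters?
f = 1/P = 10 cm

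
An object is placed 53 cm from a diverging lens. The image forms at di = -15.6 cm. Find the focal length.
1/f = 1/do + 1/di → f = -22.11 cm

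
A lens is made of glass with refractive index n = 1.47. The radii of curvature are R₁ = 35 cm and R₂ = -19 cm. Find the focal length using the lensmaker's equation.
1/f = (n − 1)(1/R₁ − 1/R₂) → f = 26.2 cm (converging lens)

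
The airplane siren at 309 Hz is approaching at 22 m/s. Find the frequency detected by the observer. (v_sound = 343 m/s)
f_obs = f·v/(v − v_s) = 330.2 Hz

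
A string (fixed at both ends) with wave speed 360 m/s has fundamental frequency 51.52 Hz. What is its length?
L = v/(2f₁) = 3.494 m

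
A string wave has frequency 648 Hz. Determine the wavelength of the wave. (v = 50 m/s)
λ = v/f = 0.07716 m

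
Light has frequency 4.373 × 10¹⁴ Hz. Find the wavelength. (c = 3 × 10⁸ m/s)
λ = c/f = 686 nm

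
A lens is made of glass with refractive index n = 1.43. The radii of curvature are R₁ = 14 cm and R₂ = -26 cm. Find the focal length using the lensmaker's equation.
1/f = (n − 1)(1/R₁ − 1/R₂) → f = 21.16 cm (converging lens)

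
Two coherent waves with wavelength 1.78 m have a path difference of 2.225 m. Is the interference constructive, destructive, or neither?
neither (partial) — path difference = 1.25λ, neither a whole number of wavelengths nor an odd multiple of λ/2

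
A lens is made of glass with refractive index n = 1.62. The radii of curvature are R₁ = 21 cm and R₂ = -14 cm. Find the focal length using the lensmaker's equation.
1/f = (n − 1)(1/R₁ − 1/R₂) → f = 13.55 cm (converging lens)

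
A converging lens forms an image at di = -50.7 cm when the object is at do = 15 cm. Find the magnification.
M = −di/do = 3.38 (upright image)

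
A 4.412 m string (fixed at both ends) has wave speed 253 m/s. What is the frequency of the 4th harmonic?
fₙ = nv/(2L) = 114.7 Hz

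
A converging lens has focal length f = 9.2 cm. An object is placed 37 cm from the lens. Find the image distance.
1/di = 1/f − 1/do → di = 12.24 cm (real image)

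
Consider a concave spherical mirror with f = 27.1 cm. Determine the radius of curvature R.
R = 2|f| = 54.2 cm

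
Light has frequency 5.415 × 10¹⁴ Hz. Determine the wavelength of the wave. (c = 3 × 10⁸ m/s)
λ = c/f = 554 nm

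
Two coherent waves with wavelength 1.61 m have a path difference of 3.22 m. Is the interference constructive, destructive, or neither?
constructive — path difference = 2λ, a whole number of wavelengths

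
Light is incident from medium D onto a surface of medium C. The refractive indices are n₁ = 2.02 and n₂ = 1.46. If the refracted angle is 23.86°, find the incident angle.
sin θ₁ = (n₂/n₁)·sin θ₂ → θ₁ = 17°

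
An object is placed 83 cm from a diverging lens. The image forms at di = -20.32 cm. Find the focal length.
1/f = 1/do + 1/di → f = -26.91 cm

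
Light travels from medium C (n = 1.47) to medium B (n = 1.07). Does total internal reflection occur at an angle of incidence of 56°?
θc = arcsin(n₂/n₁) = 46.71°; 56° > θc, so yes — total internal reflection.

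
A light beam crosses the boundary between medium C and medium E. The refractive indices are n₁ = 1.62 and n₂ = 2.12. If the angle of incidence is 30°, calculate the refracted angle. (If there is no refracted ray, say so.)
sin θ₂ = (n₁/n₂)·sin θ₁ = 0.3821 → θ₂ = 22.46°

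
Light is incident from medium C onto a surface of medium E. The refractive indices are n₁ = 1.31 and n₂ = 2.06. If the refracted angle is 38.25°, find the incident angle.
sin θ₁ = (n₂/n₁)·sin θ₂ → θ₁ = 76.79°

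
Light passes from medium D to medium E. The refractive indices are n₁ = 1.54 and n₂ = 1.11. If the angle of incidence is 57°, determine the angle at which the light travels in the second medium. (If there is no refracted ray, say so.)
sin θ₂ = (n₁/n₂)·sin θ₁ = 1.164 > 1, so there is no refracted ray — the light undergoes total internal reflection.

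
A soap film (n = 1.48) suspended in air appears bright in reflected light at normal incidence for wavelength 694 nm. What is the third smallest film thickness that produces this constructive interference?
2nt = (m − ½)λ with m = 3 → t = (m − ½)λ/(2n) = 586.1 nm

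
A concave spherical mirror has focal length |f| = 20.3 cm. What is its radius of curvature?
R = 2|f| = 40.6 cm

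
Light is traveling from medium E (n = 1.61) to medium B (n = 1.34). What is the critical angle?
θc = arcsin(n₂/n₁) = 56.34°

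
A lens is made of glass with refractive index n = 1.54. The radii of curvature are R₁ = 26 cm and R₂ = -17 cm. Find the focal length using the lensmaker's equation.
1/f = (n − 1)(1/R₁ − 1/R₂) → f = 19.04 cm (converging lens)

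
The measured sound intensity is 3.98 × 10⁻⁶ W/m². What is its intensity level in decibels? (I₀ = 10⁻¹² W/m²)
β = 10·log₁₀(I/I₀) = 66 dB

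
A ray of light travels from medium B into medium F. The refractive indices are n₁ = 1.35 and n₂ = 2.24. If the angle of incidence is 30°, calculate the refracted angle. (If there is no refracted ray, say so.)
sin θ₂ = (n₁/n₂)·sin θ₁ = 0.3013 → θ₂ = 17.54°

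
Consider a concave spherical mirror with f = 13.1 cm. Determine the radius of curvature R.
R = 2|f| = 26.2 cm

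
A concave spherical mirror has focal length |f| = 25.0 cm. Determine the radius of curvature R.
R = 2|f| = 50 cm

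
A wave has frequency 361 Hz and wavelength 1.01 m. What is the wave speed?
v = fλ = 364.6 m/s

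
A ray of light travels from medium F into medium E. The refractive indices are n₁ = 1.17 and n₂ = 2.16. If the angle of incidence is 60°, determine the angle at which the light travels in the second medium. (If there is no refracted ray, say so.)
sin θ₂ = (n₁/n₂)·sin θ₁ = 0.4691 → θ₂ = 27.98°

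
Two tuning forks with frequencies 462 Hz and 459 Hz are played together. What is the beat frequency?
3 Hz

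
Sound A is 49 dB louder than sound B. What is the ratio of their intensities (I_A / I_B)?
I_A/I_B = 10^(Δβ/10) = 79430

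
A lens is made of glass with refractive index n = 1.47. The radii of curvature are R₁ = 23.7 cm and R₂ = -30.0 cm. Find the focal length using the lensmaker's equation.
1/f = (n − 1)(1/R₁ − 1/R₂) → f = 28.17 cm (converging lens)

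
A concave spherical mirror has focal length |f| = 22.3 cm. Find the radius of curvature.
R = 2|f| = 44.6 cm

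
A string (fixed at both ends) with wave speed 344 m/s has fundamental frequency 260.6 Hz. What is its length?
L = v/(2f₁) = 0.66 m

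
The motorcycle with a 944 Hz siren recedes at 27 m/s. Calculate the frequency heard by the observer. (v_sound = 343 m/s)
f_obs = f·v/(v + v_s) = 875.1 Hz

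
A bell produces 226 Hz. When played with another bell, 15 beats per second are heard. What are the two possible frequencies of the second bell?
f₂ = 226 ± 15 Hz → 241 Hz or 211 Hz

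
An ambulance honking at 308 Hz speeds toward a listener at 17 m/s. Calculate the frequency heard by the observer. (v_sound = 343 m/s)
f_obs = f·v/(v − v_s) = 324.1 Hz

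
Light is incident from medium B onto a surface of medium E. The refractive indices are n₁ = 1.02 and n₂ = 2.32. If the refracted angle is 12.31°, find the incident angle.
sin θ₁ = (n₂/n₁)·sin θ₂ → θ₁ = 29.01°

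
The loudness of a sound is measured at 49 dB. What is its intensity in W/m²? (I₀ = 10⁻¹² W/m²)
I = I₀·10^(β/10) = 7.94 × 10⁻⁸ W/m²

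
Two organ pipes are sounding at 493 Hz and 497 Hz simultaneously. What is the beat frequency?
4 Hz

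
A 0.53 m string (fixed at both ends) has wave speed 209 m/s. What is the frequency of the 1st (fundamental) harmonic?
fₙ = nv/(2L) = 197.2 Hz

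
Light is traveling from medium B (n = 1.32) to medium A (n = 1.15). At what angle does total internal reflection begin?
θc = arcsin(n₂/n₁) = 60.6°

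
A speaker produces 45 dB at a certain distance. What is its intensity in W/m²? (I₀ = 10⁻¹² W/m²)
I = I₀·10^(β/10) = 3.16 × 10⁻⁸ W/m²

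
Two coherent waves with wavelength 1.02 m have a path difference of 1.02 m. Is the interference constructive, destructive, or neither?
constructive — path difference = 1λ, a whole number of wavelengths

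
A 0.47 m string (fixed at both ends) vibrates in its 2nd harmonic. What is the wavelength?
λₙ = 2L/n = 0.47 m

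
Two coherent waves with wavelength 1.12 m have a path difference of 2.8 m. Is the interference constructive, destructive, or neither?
destructive — path difference = 2.5λ, an odd multiple of λ/2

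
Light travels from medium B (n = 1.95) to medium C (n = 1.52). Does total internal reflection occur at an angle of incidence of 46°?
θc = arcsin(n₂/n₁) = 51.21°; 46° < θc, so no — the ray refracts.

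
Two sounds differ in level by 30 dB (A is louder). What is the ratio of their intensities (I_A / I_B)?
I_A/I_B = 10^(Δβ/10) = 1000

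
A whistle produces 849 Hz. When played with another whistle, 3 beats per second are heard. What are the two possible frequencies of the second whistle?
f₂ = 849 ± 3 Hz → 852 Hz or 846 Hz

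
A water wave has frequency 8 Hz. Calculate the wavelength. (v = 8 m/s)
λ = v/f = 1 m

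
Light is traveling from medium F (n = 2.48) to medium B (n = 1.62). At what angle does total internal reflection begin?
θc = arcsin(n₂/n₁) = 40.79°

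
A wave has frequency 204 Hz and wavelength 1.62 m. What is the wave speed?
v = fλ = 330.5 m/s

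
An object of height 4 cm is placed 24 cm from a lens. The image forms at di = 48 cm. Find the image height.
hi = (-di/do) × ho = -8 cm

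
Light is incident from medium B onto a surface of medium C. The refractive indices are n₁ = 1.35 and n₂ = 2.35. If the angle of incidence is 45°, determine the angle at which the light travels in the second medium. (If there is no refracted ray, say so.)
sin θ₂ = (n₁/n₂)·sin θ₁ = 0.4062 → θ₂ = 23.97°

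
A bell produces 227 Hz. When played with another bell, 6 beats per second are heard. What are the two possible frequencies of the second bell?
f₂ = 227 ± 6 Hz → 233 Hz or 221 Hz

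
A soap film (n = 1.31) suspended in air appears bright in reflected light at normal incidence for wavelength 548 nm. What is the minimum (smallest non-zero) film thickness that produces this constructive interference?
2nt = (m − ½)λ with m = 1 → t = (m − ½)λ/(2n) = 104.6 nm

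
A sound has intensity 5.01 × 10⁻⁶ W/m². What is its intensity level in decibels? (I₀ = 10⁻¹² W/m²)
β = 10·log₁₀(I/I₀) = 67 dB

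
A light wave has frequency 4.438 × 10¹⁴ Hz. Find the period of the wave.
T = 1/f = 2.253 × 10⁻¹⁵ s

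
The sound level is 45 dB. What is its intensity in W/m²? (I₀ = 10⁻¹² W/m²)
I = I₀·10^(β/10) = 3.16 × 10⁻⁸ W/m²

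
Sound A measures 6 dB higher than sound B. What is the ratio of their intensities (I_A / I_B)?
I_A/I_B = 10^(Δβ/10) = 3.981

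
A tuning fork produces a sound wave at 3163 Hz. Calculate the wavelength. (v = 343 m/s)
λ = v/f = 0.1084 m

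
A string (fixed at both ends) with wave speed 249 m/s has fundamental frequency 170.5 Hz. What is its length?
L = v/(2f₁) = 0.7302 m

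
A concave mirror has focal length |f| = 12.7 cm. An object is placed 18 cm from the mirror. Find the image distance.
f = +12.7 cm (concave); 1/di = 1/f − 1/do → di = 43.13 cm (real image, in front of mirror)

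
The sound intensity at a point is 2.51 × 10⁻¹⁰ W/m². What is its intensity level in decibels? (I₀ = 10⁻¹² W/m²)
β = 10·log₁₀(I/I₀) = 24 dB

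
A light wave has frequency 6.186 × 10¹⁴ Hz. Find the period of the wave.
T = 1/f = 1.617 × 10⁻¹⁵ s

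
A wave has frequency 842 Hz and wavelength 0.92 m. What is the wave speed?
v = fλ = 774.6 m/s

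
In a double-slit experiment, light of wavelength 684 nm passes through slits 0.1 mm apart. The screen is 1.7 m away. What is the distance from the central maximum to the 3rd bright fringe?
y = mλL/d = 34.88 mm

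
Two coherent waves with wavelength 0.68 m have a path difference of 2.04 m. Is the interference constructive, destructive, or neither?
constructive — path difference = 3λ, a whole number of wavelengths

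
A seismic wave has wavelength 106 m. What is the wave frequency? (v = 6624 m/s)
f = v/λ = 62.49 Hz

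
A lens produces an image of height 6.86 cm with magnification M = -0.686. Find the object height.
ho = |hi|/|M| = 10 cm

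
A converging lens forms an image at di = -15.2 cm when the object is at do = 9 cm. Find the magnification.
M = −di/do = 1.689 (upright image)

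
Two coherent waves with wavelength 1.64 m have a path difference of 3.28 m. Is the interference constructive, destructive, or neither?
constructive — path difference = 2λ, a whole number of wavelengths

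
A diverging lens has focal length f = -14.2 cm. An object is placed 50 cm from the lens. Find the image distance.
1/di = 1/f − 1/do → di = -11.06 cm (virtual image)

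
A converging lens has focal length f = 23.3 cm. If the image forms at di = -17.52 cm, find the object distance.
1/do = 1/f − 1/di → do = 10 cm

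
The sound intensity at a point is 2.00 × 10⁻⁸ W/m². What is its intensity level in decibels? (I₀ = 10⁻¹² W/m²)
β = 10·log₁₀(I/I₀) = 43.01 dB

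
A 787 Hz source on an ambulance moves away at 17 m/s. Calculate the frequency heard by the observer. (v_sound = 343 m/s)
f_obs = f·v/(v + v_s) = 749.8 Hz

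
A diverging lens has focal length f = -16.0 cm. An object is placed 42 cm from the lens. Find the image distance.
1/di = 1/f − 1/do → di = -11.59 cm (virtual image)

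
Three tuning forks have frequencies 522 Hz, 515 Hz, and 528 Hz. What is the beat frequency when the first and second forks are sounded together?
7 Hz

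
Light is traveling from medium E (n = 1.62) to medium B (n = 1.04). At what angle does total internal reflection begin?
θc = arcsin(n₂/n₁) = 39.94°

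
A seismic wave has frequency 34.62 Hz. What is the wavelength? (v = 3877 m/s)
λ = v/f = 112 m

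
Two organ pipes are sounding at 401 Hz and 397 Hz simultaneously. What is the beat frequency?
4 Hz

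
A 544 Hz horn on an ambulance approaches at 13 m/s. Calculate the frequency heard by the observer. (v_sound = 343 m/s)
f_obs = f·v/(v − v_s) = 565.4 Hz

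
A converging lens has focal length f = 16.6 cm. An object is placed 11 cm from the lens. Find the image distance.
1/di = 1/f − 1/do → di = -32.61 cm (virtual image)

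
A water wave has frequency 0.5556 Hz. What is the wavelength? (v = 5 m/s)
λ = v/f = 8.999 m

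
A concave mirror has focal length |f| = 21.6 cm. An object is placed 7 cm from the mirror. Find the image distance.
f = +21.6 cm (concave); 1/di = 1/f − 1/do → di = -10.36 cm (virtual image, behind mirror)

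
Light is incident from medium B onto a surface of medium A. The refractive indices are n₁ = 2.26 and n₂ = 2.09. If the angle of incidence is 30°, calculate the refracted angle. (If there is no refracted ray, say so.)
sin θ₂ = (n₁/n₂)·sin θ₁ = 0.5407 → θ₂ = 32.73°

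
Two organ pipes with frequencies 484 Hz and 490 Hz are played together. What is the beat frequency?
6 Hz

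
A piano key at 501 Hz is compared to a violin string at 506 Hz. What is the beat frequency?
5 Hz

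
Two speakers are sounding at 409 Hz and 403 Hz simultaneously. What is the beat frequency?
6 Hz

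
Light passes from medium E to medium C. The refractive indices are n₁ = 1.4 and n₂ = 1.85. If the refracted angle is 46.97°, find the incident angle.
sin θ₁ = (n₂/n₁)·sin θ₂ → θ₁ = 75.01°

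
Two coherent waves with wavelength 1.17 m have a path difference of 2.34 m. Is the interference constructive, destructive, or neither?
constructive — path difference = 2λ, a whole number of wavelengths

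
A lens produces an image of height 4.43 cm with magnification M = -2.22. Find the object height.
ho = |hi|/|M| = 1.995 cm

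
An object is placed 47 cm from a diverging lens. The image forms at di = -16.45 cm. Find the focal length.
1/f = 1/do + 1/di → f = -25.31 cm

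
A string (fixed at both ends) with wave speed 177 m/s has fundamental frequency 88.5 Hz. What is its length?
L = v/(2f₁) = 1 m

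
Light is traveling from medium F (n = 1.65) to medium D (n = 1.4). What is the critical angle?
θc = arcsin(n₂/n₁) = 58.05°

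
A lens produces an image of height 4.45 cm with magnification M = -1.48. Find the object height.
ho = |hi|/|M| = 3.007 cm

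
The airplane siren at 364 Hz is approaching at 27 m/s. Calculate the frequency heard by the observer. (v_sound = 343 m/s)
f_obs = f·v/(v − v_s) = 395.1 Hz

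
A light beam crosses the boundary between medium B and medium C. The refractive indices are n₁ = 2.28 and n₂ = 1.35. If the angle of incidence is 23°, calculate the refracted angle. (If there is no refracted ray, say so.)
sin θ₂ = (n₁/n₂)·sin θ₁ = 0.6599 → θ₂ = 41.29°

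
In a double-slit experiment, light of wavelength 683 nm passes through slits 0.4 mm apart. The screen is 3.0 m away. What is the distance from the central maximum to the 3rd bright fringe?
y = mλL/d = 15.37 mm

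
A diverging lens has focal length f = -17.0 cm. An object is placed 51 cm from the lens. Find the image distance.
1/di = 1/f − 1/do → di = -12.75 cm (virtual image)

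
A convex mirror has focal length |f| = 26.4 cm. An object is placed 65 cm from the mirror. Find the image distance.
f = −26.4 cm (convex); 1/di = 1/f − 1/do → di = -18.77 cm (virtual image, behind mirror)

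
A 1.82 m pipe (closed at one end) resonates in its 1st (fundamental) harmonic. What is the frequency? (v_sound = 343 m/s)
fₙ = nv/(4L) = 47.12 Hz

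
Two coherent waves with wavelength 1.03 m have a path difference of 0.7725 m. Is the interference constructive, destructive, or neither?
neither (partial) — path difference = 0.75λ, neither a whole number of wavelengths nor an odd multiple of λ/2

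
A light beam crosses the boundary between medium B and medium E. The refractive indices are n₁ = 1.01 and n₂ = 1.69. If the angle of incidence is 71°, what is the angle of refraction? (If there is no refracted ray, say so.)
sin θ₂ = (n₁/n₂)·sin θ₁ = 0.5651 → θ₂ = 34.41°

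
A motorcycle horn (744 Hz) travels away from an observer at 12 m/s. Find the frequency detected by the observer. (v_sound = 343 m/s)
f_obs = f·v/(v + v_s) = 718.9 Hz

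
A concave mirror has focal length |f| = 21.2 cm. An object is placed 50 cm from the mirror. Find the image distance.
f = +21.2 cm (concave); 1/di = 1/f − 1/do → di = 36.81 cm (real image, in front of mirror)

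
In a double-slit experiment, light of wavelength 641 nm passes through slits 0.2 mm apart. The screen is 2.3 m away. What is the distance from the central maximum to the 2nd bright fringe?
y = mλL/d = 14.74 mm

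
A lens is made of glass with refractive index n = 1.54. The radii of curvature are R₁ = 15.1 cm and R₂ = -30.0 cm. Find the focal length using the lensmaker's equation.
1/f = (n − 1)(1/R₁ − 1/R₂) → f = 18.6 cm (converging lens)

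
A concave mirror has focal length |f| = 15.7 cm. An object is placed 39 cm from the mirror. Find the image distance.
f = +15.7 cm (concave); 1/di = 1/f − 1/do → di = 26.28 cm (real image, in front of mirror)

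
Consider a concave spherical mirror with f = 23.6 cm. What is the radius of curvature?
R = 2|f| = 47.2 cm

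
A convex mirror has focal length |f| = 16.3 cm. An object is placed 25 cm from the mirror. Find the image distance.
f = −16.3 cm (convex); 1/di = 1/f − 1/do → di = -9.867 cm (virtual image, behind mirror)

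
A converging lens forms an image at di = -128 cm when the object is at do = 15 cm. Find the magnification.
M = −di/do = 8.533 (upright image)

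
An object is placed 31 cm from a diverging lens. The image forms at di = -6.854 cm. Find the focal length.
1/f = 1/do + 1/di → f = -8.8 cm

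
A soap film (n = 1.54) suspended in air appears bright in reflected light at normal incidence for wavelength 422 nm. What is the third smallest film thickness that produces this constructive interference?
2nt = (m − ½)λ with m = 3 → t = (m − ½)λ/(2n) = 342.5 nm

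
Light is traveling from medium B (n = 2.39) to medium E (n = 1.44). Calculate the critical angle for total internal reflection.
θc = arcsin(n₂/n₁) = 37.05°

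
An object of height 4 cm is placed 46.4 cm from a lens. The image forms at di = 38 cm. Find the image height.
hi = (-di/do) × ho = -3.276 cm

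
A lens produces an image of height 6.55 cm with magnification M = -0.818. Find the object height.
ho = |hi|/|M| = 8.007 cm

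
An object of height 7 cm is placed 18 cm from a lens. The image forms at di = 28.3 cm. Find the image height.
hi = (-di/do) × ho = -11.01 cm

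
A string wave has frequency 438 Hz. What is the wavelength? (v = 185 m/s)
λ = v/f = 0.4224 m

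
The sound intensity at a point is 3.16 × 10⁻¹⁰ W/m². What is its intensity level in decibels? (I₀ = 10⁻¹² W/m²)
β = 10·log₁₀(I/I₀) = 25 dB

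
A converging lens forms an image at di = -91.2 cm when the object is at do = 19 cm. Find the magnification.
M = −di/do = 4.8 (upright image)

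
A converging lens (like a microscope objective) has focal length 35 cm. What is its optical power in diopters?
P = 1/f = 2.857 D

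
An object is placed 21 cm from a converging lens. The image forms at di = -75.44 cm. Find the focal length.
1/f = 1/do + 1/di → f = 29.1 cm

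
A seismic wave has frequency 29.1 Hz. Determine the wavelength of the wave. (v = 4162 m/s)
λ = v/f = 143 m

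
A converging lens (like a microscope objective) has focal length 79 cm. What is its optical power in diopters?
P = 1/f = 1.266 D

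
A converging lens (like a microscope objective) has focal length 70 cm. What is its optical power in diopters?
P = 1/f = 1.429 D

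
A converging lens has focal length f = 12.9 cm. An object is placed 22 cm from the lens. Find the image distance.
1/di = 1/f − 1/do → di = 31.19 cm (real image)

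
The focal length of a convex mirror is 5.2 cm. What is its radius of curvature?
R = 2|f| = 10.4 cm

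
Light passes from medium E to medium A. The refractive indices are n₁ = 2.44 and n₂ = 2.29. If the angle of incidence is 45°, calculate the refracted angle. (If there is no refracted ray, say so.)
sin θ₂ = (n₁/n₂)·sin θ₁ = 0.7534 → θ₂ = 48.89°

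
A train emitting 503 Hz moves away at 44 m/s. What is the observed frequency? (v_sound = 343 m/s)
f_obs = f·v/(v + v_s) = 445.8 Hz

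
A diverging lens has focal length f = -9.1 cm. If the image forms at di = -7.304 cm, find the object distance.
1/do = 1/f − 1/di → do = 37.01 cm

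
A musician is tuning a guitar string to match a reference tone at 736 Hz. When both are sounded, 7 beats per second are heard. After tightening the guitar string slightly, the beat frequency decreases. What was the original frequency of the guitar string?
729 Hz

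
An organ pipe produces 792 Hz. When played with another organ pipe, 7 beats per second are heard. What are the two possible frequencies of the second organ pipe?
f₂ = 792 ± 7 Hz → 799 Hz or 785 Hz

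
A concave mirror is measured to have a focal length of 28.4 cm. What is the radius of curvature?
R = 2|f| = 56.8 cm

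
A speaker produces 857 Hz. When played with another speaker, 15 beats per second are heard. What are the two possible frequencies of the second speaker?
f₂ = 857 ± 15 Hz → 872 Hz or 842 Hz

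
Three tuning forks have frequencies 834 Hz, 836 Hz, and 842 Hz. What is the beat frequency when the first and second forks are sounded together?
2 Hz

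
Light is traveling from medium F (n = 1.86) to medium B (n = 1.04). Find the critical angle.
θc = arcsin(n₂/n₁) = 34°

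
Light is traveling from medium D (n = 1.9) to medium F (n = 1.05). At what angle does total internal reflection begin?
θc = arcsin(n₂/n₁) = 33.55°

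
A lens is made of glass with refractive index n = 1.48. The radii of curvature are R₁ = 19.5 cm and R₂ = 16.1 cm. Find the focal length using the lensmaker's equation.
1/f = (n − 1)(1/R₁ − 1/R₂) → f = -192.4 cm (diverging lens)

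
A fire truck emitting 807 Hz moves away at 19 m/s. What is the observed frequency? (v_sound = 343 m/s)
f_obs = f·v/(v + v_s) = 764.6 Hz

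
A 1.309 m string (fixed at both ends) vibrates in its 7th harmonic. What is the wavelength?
λₙ = 2L/n = 0.374 m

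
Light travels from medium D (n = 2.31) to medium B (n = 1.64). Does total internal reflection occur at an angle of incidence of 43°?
θc = arcsin(n₂/n₁) = 45.23°; 43° < θc, so no — the ray refracts.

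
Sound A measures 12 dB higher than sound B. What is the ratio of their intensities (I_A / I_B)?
I_A/I_B = 10^(Δβ/10) = 15.85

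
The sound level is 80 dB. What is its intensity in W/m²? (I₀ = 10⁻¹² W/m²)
I = I₀·10^(β/10) = 1.00 × 10⁻⁴ W/m²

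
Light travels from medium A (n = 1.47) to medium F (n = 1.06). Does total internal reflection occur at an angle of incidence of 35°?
θc = arcsin(n₂/n₁) = 46.14°; 35° < θc, so no — the ray refracts.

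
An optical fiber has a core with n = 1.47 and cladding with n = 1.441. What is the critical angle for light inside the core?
θc = arcsin(n_cladding/n_core) = 78.6°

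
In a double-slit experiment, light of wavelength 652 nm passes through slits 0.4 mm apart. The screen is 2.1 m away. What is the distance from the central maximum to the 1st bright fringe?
y = mλL/d = 3.423 mm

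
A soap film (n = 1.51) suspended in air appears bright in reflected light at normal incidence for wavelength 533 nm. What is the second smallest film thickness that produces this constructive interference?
2nt = (m − ½)λ with m = 2 → t = (m − ½)λ/(2n) = 264.7 nm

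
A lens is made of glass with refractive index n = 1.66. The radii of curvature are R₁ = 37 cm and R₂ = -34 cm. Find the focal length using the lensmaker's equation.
1/f = (n − 1)(1/R₁ − 1/R₂) → f = 26.85 cm (converging lens)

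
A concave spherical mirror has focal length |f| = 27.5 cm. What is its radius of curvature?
R = 2|f| = 55 cm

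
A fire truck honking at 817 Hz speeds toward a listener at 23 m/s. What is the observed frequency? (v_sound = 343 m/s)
f_obs = f·v/(v − v_s) = 875.7 Hz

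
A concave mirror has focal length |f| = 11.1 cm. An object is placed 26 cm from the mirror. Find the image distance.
f = +11.1 cm (concave); 1/di = 1/f − 1/do → di = 19.37 cm (real image, in front of mirror)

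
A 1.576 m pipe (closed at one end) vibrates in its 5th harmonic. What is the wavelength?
λₙ = 4L/n = 1.261 m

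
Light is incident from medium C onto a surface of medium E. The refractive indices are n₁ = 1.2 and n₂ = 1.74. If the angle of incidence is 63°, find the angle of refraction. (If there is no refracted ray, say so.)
sin θ₂ = (n₁/n₂)·sin θ₁ = 0.6145 → θ₂ = 37.91°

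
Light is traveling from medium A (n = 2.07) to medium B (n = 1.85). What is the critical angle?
θc = arcsin(n₂/n₁) = 63.34°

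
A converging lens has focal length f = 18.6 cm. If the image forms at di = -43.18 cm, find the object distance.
1/do = 1/f − 1/di → do = 13 cm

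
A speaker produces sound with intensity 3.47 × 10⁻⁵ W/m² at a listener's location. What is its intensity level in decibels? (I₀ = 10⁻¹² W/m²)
β = 10·log₁₀(I/I₀) = 75.4 dB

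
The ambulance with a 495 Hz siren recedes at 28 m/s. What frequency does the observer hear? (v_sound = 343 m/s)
f_obs = f·v/(v + v_s) = 457.6 Hz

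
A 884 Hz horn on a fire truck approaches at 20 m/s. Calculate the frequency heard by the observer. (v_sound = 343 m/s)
f_obs = f·v/(v − v_s) = 938.7 Hz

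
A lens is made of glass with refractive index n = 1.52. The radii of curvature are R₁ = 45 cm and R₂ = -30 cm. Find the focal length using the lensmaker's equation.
1/f = (n − 1)(1/R₁ − 1/R₂) → f = 34.62 cm (converging lens)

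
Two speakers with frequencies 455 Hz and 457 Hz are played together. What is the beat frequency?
2 Hz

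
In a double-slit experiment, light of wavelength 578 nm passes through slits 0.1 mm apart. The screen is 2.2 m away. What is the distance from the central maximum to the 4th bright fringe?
y = mλL/d = 50.86 mm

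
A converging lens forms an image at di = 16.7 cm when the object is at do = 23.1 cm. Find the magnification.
M = −di/do = -0.7229 (inverted image)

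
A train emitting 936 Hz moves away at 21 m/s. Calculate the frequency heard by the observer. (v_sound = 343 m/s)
f_obs = f·v/(v + v_s) = 882 Hz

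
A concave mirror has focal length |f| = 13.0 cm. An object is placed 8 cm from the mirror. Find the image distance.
f = +13.0 cm (concave); 1/di = 1/f − 1/do → di = -20.8 cm (virtual image, behind mirror)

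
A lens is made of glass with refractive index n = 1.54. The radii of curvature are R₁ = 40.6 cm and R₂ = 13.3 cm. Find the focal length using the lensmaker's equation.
1/f = (n − 1)(1/R₁ − 1/R₂) → f = -36.63 cm (diverging lens)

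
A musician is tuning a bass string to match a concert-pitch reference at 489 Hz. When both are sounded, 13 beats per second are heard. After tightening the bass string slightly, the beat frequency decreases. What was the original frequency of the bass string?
476 Hz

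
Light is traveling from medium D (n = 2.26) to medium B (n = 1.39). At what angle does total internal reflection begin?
θc = arcsin(n₂/n₁) = 37.96°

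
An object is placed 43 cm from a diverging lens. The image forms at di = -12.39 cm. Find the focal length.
1/f = 1/do + 1/di → f = -17.41 cm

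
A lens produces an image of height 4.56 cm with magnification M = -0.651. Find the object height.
ho = |hi|/|M| = 7.005 cm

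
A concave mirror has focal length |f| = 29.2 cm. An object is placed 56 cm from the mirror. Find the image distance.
f = +29.2 cm (concave); 1/di = 1/f − 1/do → di = 61.01 cm (real image, in front of mirror)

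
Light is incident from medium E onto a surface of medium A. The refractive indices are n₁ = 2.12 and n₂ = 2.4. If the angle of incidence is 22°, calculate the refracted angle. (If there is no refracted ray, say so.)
sin θ₂ = (n₁/n₂)·sin θ₁ = 0.3309 → θ₂ = 19.32°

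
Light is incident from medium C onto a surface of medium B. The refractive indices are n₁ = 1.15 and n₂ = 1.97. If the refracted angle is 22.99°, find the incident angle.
sin θ₁ = (n₂/n₁)·sin θ₂ → θ₁ = 41.99°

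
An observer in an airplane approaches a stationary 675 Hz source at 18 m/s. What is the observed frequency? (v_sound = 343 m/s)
f_obs = f·(v + v_o)/v = 710.4 Hz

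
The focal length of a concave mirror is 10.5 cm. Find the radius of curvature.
R = 2|f| = 21 cm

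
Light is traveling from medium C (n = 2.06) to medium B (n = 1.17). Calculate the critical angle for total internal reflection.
θc = arcsin(n₂/n₁) = 34.61°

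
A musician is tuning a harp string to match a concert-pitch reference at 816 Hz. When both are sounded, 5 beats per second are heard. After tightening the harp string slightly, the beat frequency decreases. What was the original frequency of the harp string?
811 Hz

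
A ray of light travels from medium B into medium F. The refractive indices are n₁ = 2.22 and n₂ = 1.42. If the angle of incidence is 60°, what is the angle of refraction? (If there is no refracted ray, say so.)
sin θ₂ = (n₁/n₂)·sin θ₁ = 1.354 > 1, so there is no refracted ray — the light undergoes total internal reflection.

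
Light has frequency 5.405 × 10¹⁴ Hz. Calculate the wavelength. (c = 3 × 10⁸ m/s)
λ = c/f = 555 nm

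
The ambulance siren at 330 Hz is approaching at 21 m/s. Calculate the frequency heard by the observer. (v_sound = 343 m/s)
f_obs = f·v/(v − v_s) = 351.5 Hz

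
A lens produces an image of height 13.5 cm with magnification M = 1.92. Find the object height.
ho = |hi|/|M| = 7.031 cm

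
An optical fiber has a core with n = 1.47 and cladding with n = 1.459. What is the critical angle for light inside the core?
θc = arcsin(n_cladding/n_core) = 82.99°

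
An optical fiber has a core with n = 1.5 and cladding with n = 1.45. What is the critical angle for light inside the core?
θc = arcsin(n_cladding/n_core) = 75.16°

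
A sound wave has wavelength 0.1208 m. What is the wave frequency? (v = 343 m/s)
f = v/λ = 2839 Hz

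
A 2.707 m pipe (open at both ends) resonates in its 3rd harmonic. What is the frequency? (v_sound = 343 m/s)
fₙ = nv/(2L) = 190.1 Hz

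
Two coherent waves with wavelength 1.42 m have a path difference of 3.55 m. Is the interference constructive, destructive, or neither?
destructive — path difference = 2.5λ, an odd multiple of λ/2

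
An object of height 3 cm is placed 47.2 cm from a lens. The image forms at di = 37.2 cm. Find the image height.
hi = (-di/do) × ho = -2.364 cm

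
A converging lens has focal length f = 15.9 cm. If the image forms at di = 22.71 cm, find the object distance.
1/do = 1/f − 1/di → do = 53.02 cm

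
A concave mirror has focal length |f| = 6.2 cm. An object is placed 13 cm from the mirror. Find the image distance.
f = +6.2 cm (concave); 1/di = 1/f − 1/do → di = 11.85 cm (real image, in front of mirror)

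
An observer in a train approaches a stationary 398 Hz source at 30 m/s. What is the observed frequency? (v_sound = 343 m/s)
f_obs = f·(v + v_o)/v = 432.8 Hz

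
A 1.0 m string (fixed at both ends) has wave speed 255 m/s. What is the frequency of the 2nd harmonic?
fₙ = nv/(2L) = 255 Hz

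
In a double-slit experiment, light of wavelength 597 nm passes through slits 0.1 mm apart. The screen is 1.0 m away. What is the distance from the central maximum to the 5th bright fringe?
y = mλL/d = 29.85 mm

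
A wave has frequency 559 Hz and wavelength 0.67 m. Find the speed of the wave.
v = fλ = 374.5 m/s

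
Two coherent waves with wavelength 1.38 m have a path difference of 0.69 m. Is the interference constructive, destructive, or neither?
destructive — path difference = 0.5λ, an odd multiple of λ/2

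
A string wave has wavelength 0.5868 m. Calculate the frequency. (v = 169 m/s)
f = v/λ = 288 Hz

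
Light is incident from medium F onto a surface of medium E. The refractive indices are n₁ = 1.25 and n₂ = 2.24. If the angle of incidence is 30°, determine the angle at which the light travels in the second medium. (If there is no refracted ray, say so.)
sin θ₂ = (n₁/n₂)·sin θ₁ = 0.279 → θ₂ = 16.2°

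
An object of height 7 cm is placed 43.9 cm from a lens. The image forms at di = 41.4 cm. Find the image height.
hi = (-di/do) × ho = -6.601 cm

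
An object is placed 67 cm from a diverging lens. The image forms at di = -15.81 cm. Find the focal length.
1/f = 1/do + 1/di → f = -20.69 cm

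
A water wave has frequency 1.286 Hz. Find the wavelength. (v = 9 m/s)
λ = v/f = 6.998 m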